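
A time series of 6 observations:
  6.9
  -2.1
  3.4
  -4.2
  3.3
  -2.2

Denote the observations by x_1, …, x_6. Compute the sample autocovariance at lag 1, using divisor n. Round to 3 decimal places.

Mean x̄ = (6.9 − 2.1 + 3.4 − 4.2 + 3.3 − 2.2)/6 = 0.8500
Deviations: 6.0500, -2.9500, 2.5500, -5.0500, 2.4500, -3.0500
Σ_{t=1}^{5}(x_t−x̄)(x_{t+1}−x̄) = -58.0925
γ_1 = -58.0925 / 6 = -9.682

-9.682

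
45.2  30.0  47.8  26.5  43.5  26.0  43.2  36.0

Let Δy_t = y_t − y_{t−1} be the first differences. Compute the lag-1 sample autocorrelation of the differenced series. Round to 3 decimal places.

-0.889

First differences Δy: -15.2, 17.8, -21.3, 17.0, -17.5, 17.2, -7.2
Mean of differences = -1.3143
Numerator Σ(Δy_t−Δȳ)(Δy_{t+1}−Δȳ) = -1718.5188
Denominator Σ(Δy_t−Δȳ)² = 1932.4086
r_1(Δy) = -1718.5188 / 1932.4086 = -0.889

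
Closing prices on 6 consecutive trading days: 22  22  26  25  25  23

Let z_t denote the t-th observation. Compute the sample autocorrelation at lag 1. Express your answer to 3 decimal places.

0.155

Mean z̄ = (22 + 22 + 26 + 25 + 25 + 23)/6 = 23.8333
Deviations from mean: -1.8333, -1.8333, 2.1667, 1.1667, 1.1667, -0.8333
Numerator Σ_{t=1}^{5}(z_t−z̄)(z_{t+1}−z̄) = 2.3056
Denominator Σ(z_t−z̄)² = 14.8333
r_1 = 2.3056 / 14.8333 = 0.155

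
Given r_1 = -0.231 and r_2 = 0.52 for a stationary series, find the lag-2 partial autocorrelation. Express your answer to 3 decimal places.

0.493

φ_{22} = (r_2 − r_1²) / (1 − r_1²)
r_1² = (-0.231)² = 0.053361
Numerator = 0.52 − 0.0534 = 0.4666; denominator = 1 − 0.0534 = 0.9466
φ_{22} = 0.4666 / 0.9466 = 0.493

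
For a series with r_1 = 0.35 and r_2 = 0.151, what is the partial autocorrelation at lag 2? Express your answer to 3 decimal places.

φ_{22} = (r_2 − r_1²) / (1 − r_1²)
r_1² = (0.35)² = 0.1225
Numerator = 0.151 − 0.1225 = 0.0285; denominator = 1 − 0.1225 = 0.8775
φ_{22} = 0.0285 / 0.8775 = 0.032

0.032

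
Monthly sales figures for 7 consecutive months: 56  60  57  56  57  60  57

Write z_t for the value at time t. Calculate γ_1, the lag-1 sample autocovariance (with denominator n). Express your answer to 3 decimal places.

-0.883

Mean z̄ = (56 + 60 + 57 + 56 + 57 + 60 + 57)/7 = 57.5714
Σ_{t=1}^{6}(z_t−z̄)(z_{t+1}−z̄) = -6.1837
γ_1 = -6.1837 / 7 = -0.883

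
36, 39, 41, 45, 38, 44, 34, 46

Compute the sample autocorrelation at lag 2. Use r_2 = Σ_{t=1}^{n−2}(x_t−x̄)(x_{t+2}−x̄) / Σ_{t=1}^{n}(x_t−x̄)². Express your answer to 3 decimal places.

0.312

Mean x̄ = (36 + 39 + 41 + 45 + 38 + 44 + 34 + 46)/8 = 40.3750
Deviations from mean: -4.3750, -1.3750, 0.6250, 4.6250, -2.3750, 3.6250, -6.3750, 5.6250
Numerator Σ_{t=1}^{6}(x_t−x̄)(x_{t+2}−x̄) = 41.7188
Denominator Σ(x_t−x̄)² = 133.8750
r_2 = 41.7188 / 133.8750 = 0.312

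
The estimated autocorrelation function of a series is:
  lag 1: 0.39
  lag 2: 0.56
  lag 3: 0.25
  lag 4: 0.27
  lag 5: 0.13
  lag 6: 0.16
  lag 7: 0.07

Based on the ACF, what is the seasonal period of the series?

The largest autocorrelation is r_2 = 0.56; the remaining lags stay at or below 0.39.
The dominant spike at lag 2 indicates a seasonal period of 2.

2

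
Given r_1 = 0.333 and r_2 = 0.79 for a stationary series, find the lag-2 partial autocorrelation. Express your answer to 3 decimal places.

0.764

φ_{22} = (r_2 − r_1²) / (1 − r_1²)
r_1² = (0.333)² = 0.110889
Numerator = 0.79 − 0.1109 = 0.6791; denominator = 1 − 0.1109 = 0.8891
φ_{22} = 0.6791 / 0.8891 = 0.764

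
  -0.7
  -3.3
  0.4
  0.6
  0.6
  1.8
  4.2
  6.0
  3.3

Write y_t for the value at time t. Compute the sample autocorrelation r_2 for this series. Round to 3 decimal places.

Mean ȳ = (-0.7 − 3.3 + 0.4 + 0.6 + 0.6 + 1.8 + 4.2 + 6.0 + 3.3)/9 = 1.4333
Σ(y_t−ȳ)(y_{t+2}−ȳ) = (2.2044) + (3.9444) + (0.8611) + (-0.3056) + (-2.3056) + (1.6744) + (5.1644) = 11.2378
Denominator Σ(y_t−ȳ)² = 61.5400
r_2 = 11.2378 / 61.5400 = 0.183

0.183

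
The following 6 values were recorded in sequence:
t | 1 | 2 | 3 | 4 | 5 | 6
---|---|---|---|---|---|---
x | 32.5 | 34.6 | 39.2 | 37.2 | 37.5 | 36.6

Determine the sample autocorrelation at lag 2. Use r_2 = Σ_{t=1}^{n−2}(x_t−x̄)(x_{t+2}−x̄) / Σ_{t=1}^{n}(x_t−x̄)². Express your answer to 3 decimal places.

Mean x̄ = (32.5 + 34.6 + 39.2 + 37.2 + 37.5 + 36.6)/6 = 36.2667
Σ(x_t−x̄)(x_{t+2}−x̄) = (-11.0489) + (-1.5556) + (3.6178) + (0.3111) = -8.6756
Denominator Σ(x_t−x̄)² = 28.0733
r_2 = -8.6756 / 28.0733 = -0.309

-0.309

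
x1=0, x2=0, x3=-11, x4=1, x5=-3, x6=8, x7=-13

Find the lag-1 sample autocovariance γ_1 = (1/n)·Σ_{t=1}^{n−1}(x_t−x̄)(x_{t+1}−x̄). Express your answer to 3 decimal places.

Mean x̄ = (0 + 0 − 11 + 1 − 3 + 8 − 13)/7 = -2.5714
Deviations: 2.5714, 2.5714, -8.4286, 3.5714, -0.4286, 10.5714, -10.4286
Σ_{t=1}^{6}(x_t−x̄)(x_{t+1}−x̄) = -161.4694
γ_1 = -161.4694 / 7 = -23.067

-23.067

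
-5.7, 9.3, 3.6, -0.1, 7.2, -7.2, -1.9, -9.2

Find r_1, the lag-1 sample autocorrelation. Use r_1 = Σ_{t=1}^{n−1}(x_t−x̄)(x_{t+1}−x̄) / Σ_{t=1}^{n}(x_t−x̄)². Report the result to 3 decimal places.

-0.112

Mean x̄ = (-5.7 + 9.3 + 3.6 − 0.1 + 7.2 − 7.2 − 1.9 − 9.2)/8 = -0.5000
Deviations from mean: -5.2000, 9.8000, 4.1000, 0.4000, 7.7000, -6.7000, -1.4000, -8.7000
Σ(x_t−x̄)(x_{t+1}−x̄) = (-50.9600) + (40.1800) + (1.6400) + (3.0800) + (-51.5900) + (9.3800) + (12.1800) = -36.0900
Denominator Σ(x_t−x̄)² = 321.8800
r_1 = -36.0900 / 321.8800 = -0.112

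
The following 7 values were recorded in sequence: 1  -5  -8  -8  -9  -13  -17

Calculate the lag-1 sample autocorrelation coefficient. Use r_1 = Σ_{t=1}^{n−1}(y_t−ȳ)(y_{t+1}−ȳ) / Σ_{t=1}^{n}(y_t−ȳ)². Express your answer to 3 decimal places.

Mean ȳ = (1 − 5 − 8 − 8 − 9 − 13 − 17)/7 = -8.4286
Deviations from mean: 9.4286, 3.4286, 0.4286, 0.4286, -0.5714, -4.5714, -8.5714
Numerator Σ_{t=1}^{6}(y_t−ȳ)(y_{t+1}−ȳ) = 75.5306
Denominator Σ(y_t−ȳ)² = 195.7143
r_1 = 75.5306 / 195.7143 = 0.386

0.386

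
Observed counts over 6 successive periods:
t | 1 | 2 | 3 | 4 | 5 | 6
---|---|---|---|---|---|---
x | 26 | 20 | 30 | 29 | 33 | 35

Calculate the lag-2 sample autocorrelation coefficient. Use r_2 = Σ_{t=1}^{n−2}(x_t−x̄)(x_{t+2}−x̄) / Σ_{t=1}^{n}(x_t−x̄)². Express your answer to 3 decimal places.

0.008

Mean x̄ = (26 + 20 + 30 + 29 + 33 + 35)/6 = 28.8333
Deviations from mean: -2.8333, -8.8333, 1.1667, 0.1667, 4.1667, 6.1667
Σ(x_t−x̄)(x_{t+2}−x̄) = (-3.3056) + (-1.4722) + (4.8611) + (1.0278) = 1.1111
Denominator Σ(x_t−x̄)² = 142.8333
r_2 = 1.1111 / 142.8333 = 0.008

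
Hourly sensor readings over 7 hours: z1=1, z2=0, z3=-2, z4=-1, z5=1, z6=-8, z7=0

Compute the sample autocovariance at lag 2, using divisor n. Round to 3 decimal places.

-0.268

Mean z̄ = (1 + 0 − 2 − 1 + 1 − 8 + 0)/7 = -1.2857
Deviations: 2.2857, 1.2857, -0.7143, 0.2857, 2.2857, -6.7143, 1.2857
Σ_{t=1}^{5}(z_t−z̄)(z_{t+2}−z̄) = -1.8776
γ_2 = -1.8776 / 7 = -0.268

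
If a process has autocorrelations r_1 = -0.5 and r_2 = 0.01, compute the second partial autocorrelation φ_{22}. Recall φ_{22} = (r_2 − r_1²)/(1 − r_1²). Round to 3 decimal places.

-0.320

φ_{22} = (r_2 − r_1²) / (1 − r_1²)
r_1² = (-0.5)² = 0.25
Numerator = 0.01 − 0.2500 = -0.2400; denominator = 1 − 0.2500 = 0.7500
φ_{22} = -0.2400 / 0.7500 = -0.320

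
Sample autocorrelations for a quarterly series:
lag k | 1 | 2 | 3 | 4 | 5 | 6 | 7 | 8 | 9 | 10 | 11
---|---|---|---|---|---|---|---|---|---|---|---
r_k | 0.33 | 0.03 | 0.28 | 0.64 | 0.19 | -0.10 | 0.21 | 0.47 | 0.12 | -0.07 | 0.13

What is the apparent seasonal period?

4

The largest autocorrelation is r_4 = 0.64, with a weaker echo at lag 8 (0.47); the remaining lags stay at or below 0.33. The elevated value at lag 1 (0.33), dropping to 0.03 at lag 2, reflects decaying short-term dependence rather than seasonality.
The dominant spike at lag 4 indicates a seasonal period of 4.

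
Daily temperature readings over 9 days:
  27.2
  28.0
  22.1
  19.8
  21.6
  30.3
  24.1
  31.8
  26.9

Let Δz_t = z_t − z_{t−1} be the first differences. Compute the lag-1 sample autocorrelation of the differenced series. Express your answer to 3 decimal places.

-0.493

First differences Δz: 0.8, -5.9, -2.3, 1.8, 8.7, -6.2, 7.7, -4.9
Mean of differences = -0.0375
Numerator Σ(Δz_t−Δz̄)(Δz_{t+1}−Δz̄) = -118.8989
Denominator Σ(Δz_t−Δz̄)² = 241.3988
r_1(Δz) = -118.8989 / 241.3988 = -0.493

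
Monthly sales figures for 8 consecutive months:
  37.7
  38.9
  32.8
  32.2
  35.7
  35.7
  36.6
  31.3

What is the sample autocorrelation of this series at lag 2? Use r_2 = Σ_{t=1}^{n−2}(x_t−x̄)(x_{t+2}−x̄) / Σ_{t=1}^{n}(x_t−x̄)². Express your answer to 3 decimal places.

-0.410

Mean x̄ = (37.7 + 38.9 + 32.8 + 32.2 + 35.7 + 35.7 + 36.6 + 31.3)/8 = 35.1125
Deviations from mean: 2.5875, 3.7875, -2.3125, -2.9125, 0.5875, 0.5875, 1.4875, -3.8125
Numerator Σ_{t=1}^{6}(x_t−x̄)(x_{t+2}−x̄) = -21.4503
Denominator Σ(x_t−x̄)² = 52.3088
r_2 = -21.4503 / 52.3088 = -0.410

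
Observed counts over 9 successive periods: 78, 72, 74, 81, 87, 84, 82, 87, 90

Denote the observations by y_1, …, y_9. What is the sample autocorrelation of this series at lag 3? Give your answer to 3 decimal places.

Mean ȳ = (78 + 72 + 74 + 81 + 87 + 84 + 82 + 87 + 90)/9 = 81.6667
Numerator Σ_{t=1}^{6}(y_t−ȳ)(y_{t+3}−ȳ) = -19.3333
Denominator Σ(y_t−ȳ)² = 298.0000
r_3 = -19.3333 / 298.0000 = -0.065

-0.065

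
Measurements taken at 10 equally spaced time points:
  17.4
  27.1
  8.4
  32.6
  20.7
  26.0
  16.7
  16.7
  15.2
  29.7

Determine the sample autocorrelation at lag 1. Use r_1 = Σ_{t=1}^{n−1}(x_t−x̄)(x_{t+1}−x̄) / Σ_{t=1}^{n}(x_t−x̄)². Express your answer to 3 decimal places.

-0.540

Mean x̄ = (17.4 + 27.1 + 8.4 + 32.6 + 20.7 + 26.0 + 16.7 + 16.7 + 15.2 + 29.7)/10 = 21.0500
Numerator Σ_{t=1}^{9}(x_t−x̄)(x_{t+1}−x̄) = -278.2625
Denominator Σ(x_t−x̄)² = 514.8650
r_1 = -278.2625 / 514.8650 = -0.540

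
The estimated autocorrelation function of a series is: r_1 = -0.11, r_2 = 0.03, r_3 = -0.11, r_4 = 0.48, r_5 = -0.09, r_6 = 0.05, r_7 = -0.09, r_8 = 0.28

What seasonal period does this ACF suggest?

4

The largest autocorrelation is r_4 = 0.48, with a weaker echo at lag 8 (0.28); the remaining lags stay at or below 0.05.
The dominant spike at lag 4 indicates a seasonal period of 4.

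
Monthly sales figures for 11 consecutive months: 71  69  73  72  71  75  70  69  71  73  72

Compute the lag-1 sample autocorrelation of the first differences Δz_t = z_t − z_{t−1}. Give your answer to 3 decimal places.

First differences Δz: -2, 4, -1, -1, 4, -5, -1, 2, 2, -1
Mean of differences = 0.1000
Numerator Σ(Δz_t−Δz̄)(Δz_{t+1}−Δz̄) = -30.4100
Denominator Σ(Δz_t−Δz̄)² = 72.9000
r_1(Δz) = -30.4100 / 72.9000 = -0.417

-0.417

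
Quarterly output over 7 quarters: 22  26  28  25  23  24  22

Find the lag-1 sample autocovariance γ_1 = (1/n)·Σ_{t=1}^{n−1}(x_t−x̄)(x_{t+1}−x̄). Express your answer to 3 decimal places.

Mean x̄ = (22 + 26 + 28 + 25 + 23 + 24 + 22)/7 = 24.2857
Deviations: -2.2857, 1.7143, 3.7143, 0.7143, -1.2857, -0.2857, -2.2857
Σ_{t=1}^{6}(x_t−x̄)(x_{t+1}−x̄) = 5.2041
γ_1 = 5.2041 / 7 = 0.743

0.743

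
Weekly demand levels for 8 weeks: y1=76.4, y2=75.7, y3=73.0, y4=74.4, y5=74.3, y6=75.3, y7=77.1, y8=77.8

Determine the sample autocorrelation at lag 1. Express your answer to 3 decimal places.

0.417

Mean ȳ = (76.4 + 75.7 + 73.0 + 74.4 + 74.3 + 75.3 + 77.1 + 77.8)/8 = 75.5000
Deviations from mean: 0.9000, 0.2000, -2.5000, -1.1000, -1.2000, -0.2000, 1.6000, 2.3000
Σ(y_t−ȳ)(y_{t+1}−ȳ) = (0.1800) + (-0.5000) + (2.7500) + (1.3200) + (0.2400) + (-0.3200) + (3.6800) = 7.3500
Denominator Σ(y_t−ȳ)² = 17.6400
r_1 = 7.3500 / 17.6400 = 0.417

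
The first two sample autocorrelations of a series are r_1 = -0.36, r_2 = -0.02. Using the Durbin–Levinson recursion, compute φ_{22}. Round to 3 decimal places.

φ_{22} = (r_2 − r_1²) / (1 − r_1²)
r_1² = (-0.36)² = 0.1296
Numerator = -0.02 − 0.1296 = -0.1496; denominator = 1 − 0.1296 = 0.8704
φ_{22} = -0.1496 / 0.8704 = -0.172

-0.172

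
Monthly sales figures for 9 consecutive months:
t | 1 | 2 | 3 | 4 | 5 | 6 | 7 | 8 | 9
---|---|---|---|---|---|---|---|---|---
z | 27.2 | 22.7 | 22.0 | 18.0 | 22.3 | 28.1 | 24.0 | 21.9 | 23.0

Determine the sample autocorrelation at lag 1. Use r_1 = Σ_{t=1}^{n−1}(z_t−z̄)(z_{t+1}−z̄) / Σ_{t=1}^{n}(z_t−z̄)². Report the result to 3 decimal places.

0.117

Mean z̄ = (27.2 + 22.7 + 22.0 + 18.0 + 22.3 + 28.1 + 24.0 + 21.9 + 23.0)/9 = 23.2444
Numerator Σ_{t=1}^{8}(z_t−z̄)(z_{t+1}−z̄) = 8.3991
Denominator Σ(z_t−z̄)² = 71.9022
r_1 = 8.3991 / 71.9022 = 0.117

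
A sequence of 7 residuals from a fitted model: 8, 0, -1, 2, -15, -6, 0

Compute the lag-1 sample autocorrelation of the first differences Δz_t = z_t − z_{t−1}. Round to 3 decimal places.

-0.330

First differences Δz: -8, -1, 3, -17, 9, 6
Mean of differences = -1.3333
Numerator Σ(Δz_t−Δz̄)(Δz_{t+1}−Δz̄) = -154.7778
Denominator Σ(Δz_t−Δz̄)² = 469.3333
r_1(Δz) = -154.7778 / 469.3333 = -0.330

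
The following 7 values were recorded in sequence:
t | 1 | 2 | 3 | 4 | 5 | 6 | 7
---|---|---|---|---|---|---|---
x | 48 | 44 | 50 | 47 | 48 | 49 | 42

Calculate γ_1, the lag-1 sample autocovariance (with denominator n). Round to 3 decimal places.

Mean x̄ = (48 + 44 + 50 + 47 + 48 + 49 + 42)/7 = 46.8571
Σ_{t=1}^{6}(x_t−x̄)(x_{t+1}−x̄) = -19.5918
γ_1 = -19.5918 / 7 = -2.799

-2.799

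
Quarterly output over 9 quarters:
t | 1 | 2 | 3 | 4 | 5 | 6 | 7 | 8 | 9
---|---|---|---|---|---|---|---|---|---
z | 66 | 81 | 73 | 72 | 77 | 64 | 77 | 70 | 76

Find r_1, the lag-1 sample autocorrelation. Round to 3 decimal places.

Mean z̄ = (66 + 81 + 73 + 72 + 77 + 64 + 77 + 70 + 76)/9 = 72.8889
Numerator Σ_{t=1}^{8}(z_t−z̄)(z_{t+1}−z̄) = -152.6790
Denominator Σ(z_t−z̄)² = 244.8889
r_1 = -152.6790 / 244.8889 = -0.623

-0.623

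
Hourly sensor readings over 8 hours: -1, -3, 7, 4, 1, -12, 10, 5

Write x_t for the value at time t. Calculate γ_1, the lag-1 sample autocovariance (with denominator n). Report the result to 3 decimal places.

Mean x̄ = (-1 − 3 + 7 + 4 + 1 − 12 + 10 + 5)/8 = 1.3750
Deviations: -2.3750, -4.3750, 5.6250, 2.6250, -0.3750, -13.3750, 8.6250, 3.6250
Σ_{t=1}^{7}(x_t−x̄)(x_{t+1}−x̄) = -79.5156
γ_1 = -79.5156 / 8 = -9.939

-9.939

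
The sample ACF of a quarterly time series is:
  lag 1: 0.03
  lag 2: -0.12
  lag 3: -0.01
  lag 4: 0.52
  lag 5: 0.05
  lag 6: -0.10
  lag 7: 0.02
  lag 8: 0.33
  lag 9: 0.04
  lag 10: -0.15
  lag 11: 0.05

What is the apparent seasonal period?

4

The largest autocorrelation is r_4 = 0.52, with a weaker echo at lag 8 (0.33); the remaining lags stay at or below 0.05.
The dominant spike at lag 4 indicates a seasonal period of 4.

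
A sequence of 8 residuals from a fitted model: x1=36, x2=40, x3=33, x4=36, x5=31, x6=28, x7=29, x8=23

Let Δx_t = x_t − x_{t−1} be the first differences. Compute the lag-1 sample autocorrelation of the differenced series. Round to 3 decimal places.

First differences Δx: 4, -7, 3, -5, -3, 1, -6
Mean of differences = -1.8571
Numerator Σ(Δx_t−Δx̄)(Δx_{t+1}−Δx̄) = -81.8776
Denominator Σ(Δx_t−Δx̄)² = 120.8571
r_1(Δx) = -81.8776 / 120.8571 = -0.677

-0.677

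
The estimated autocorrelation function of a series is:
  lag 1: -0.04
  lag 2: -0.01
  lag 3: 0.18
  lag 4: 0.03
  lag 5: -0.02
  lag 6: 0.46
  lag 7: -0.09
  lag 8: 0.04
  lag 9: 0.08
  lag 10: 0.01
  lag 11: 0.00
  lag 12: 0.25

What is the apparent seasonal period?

6

The largest autocorrelation is r_6 = 0.46, with a weaker echo at lag 12 (0.25); the remaining lags stay at or below 0.18.
The dominant spike at lag 6 indicates a seasonal period of 6.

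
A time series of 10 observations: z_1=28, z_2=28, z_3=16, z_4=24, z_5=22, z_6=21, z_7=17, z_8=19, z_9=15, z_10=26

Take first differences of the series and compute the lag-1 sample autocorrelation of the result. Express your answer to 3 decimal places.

-0.457

First differences Δz: 0, -12, 8, -2, -1, -4, 2, -4, 11
Mean of differences = -0.2222
Numerator Σ(Δz_t−Δz̄)(Δz_{t+1}−Δz̄) = -168.9383
Denominator Σ(Δz_t−Δz̄)² = 369.5556
r_1(Δz) = -168.9383 / 369.5556 = -0.457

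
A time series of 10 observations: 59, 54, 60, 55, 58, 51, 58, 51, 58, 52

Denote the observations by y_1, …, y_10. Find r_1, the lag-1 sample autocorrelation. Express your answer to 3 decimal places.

Mean ȳ = (59 + 54 + 60 + 55 + 58 + 51 + 58 + 51 + 58 + 52)/10 = 55.6000
Numerator Σ_{t=1}^{9}(y_t−ȳ)(y_{t+1}−ȳ) = -69.3600
Denominator Σ(y_t−ȳ)² = 106.4000
r_1 = -69.3600 / 106.4000 = -0.652

-0.652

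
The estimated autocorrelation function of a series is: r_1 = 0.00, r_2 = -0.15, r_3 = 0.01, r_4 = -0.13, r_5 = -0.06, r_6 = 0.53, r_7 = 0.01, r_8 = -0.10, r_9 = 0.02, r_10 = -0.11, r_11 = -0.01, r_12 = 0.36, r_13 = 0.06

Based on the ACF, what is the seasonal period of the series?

6

The largest autocorrelation is r_6 = 0.53, with a weaker echo at lag 12 (0.36); the remaining lags stay at or below 0.06.
The dominant spike at lag 6 indicates a seasonal period of 6.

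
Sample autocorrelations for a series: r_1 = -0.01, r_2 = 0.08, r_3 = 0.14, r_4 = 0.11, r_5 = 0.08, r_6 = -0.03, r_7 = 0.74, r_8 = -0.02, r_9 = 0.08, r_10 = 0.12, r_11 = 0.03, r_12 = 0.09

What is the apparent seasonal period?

7

The largest autocorrelation is r_7 = 0.74; the remaining lags stay at or below 0.14.
The dominant spike at lag 7 indicates a seasonal period of 7.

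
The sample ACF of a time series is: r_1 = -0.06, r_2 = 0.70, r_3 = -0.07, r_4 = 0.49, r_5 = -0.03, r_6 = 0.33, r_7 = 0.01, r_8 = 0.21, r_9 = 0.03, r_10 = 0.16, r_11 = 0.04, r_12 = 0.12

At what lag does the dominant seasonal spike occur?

The largest autocorrelation is r_2 = 0.70, with weaker echoes at lags 4 (0.49), 6 (0.33), 8 (0.21) and 10 (0.16); the remaining lags stay at or below 0.12.
The dominant spike at lag 2 indicates a seasonal period of 2.

2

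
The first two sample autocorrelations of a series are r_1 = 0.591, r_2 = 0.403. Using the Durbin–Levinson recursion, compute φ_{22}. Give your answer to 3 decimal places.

0.083

φ_{22} = (r_2 − r_1²) / (1 − r_1²)
r_1² = (0.591)² = 0.349281
Numerator = 0.403 − 0.3493 = 0.0537; denominator = 1 − 0.3493 = 0.6507
φ_{22} = 0.0537 / 0.6507 = 0.083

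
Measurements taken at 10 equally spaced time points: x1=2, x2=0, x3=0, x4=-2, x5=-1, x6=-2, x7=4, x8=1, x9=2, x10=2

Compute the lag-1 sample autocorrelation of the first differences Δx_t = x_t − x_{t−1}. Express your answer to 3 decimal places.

-0.536

First differences Δx: -2, 0, -2, 1, -1, 6, -3, 1, 0
Mean of differences = 0.0000
Numerator Σ(Δx_t−Δx̄)(Δx_{t+1}−Δx̄) = -30.0000
Denominator Σ(Δx_t−Δx̄)² = 56.0000
r_1(Δx) = -30.0000 / 56.0000 = -0.536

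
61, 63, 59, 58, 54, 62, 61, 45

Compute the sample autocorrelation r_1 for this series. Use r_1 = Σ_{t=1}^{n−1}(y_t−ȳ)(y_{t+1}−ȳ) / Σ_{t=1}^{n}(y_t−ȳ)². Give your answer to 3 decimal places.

Mean ȳ = (61 + 63 + 59 + 58 + 54 + 62 + 61 + 45)/8 = 57.8750
Deviations from mean: 3.1250, 5.1250, 1.1250, 0.1250, -3.8750, 4.1250, 3.1250, -12.8750
Numerator Σ_{t=1}^{7}(y_t−ȳ)(y_{t+1}−ȳ) = -21.8906
Denominator Σ(y_t−ȳ)² = 244.8750
r_1 = -21.8906 / 244.8750 = -0.089

-0.089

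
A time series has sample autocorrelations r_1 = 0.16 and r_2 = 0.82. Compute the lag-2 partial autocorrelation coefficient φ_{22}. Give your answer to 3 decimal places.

0.815

φ_{22} = (r_2 − r_1²) / (1 − r_1²)
r_1² = (0.16)² = 0.0256
Numerator = 0.82 − 0.0256 = 0.7944; denominator = 1 − 0.0256 = 0.9744
φ_{22} = 0.7944 / 0.9744 = 0.815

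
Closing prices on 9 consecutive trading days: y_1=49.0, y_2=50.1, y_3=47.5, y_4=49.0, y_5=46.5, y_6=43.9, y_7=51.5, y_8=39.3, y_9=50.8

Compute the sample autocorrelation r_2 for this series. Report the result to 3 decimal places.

Mean ȳ = (49.0 + 50.1 + 47.5 + 49.0 + 46.5 + 43.9 + 51.5 + 39.3 + 50.8)/9 = 47.5111
Σ(y_t−ȳ)(y_{t+2}−ȳ) = (-0.0165) + (3.8546) + (0.0112) + (-5.3765) + (-4.0332) + (29.6512) + (13.1190) = 37.2098
Denominator Σ(y_t−ȳ)² = 119.3489
r_2 = 37.2098 / 119.3489 = 0.312

0.312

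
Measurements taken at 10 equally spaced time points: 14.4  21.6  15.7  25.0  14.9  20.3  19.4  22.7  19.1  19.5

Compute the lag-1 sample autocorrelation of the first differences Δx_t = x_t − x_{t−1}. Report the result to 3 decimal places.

First differences Δx: 7.2, -5.9, 9.3, -10.1, 5.4, -0.9, 3.3, -3.6, 0.4
Mean of differences = 0.5667
Numerator Σ(Δx_t−Δx̄)(Δx_{t+1}−Δx̄) = -265.8744
Denominator Σ(Δx_t−Δx̄)² = 326.2400
r_1(Δx) = -265.8744 / 326.2400 = -0.815

-0.815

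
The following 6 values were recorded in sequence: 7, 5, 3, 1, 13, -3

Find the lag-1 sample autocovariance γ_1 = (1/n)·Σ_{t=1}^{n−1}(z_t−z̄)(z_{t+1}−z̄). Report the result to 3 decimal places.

Mean z̄ = (7 + 5 + 3 + 1 + 13 − 3)/6 = 4.3333
Deviations: 2.6667, 0.6667, -1.3333, -3.3333, 8.6667, -7.3333
Σ_{t=1}^{5}(z_t−z̄)(z_{t+1}−z̄) = -87.1111
γ_1 = -87.1111 / 6 = -14.519

-14.519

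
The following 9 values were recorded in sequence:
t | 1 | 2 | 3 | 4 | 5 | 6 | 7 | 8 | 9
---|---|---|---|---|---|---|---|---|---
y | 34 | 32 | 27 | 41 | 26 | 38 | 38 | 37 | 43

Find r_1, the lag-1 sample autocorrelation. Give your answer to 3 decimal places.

Mean ȳ = (34 + 32 + 27 + 41 + 26 + 38 + 38 + 37 + 43)/9 = 35.1111
Numerator Σ_{t=1}^{8}(y_t−ȳ)(y_{t+1}−ȳ) = -70.3457
Denominator Σ(y_t−ȳ)² = 276.8889
r_1 = -70.3457 / 276.8889 = -0.254

-0.254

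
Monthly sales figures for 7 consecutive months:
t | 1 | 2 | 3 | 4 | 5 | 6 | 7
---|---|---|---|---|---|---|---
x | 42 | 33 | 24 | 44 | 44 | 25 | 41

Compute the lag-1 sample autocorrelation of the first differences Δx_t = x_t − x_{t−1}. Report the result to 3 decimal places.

-0.343

First differences Δx: -9, -9, 20, 0, -19, 16
Mean of differences = -0.1667
Numerator Σ(Δx_t−Δx̄)(Δx_{t+1}−Δx̄) = -404.3611
Denominator Σ(Δx_t−Δx̄)² = 1178.8333
r_1(Δx) = -404.3611 / 1178.8333 = -0.343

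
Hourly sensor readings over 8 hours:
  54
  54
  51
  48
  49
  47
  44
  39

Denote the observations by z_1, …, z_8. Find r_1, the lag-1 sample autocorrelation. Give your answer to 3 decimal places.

0.511

Mean z̄ = (54 + 54 + 51 + 48 + 49 + 47 + 44 + 39)/8 = 48.2500
Deviations from mean: 5.7500, 5.7500, 2.7500, -0.2500, 0.7500, -1.2500, -4.2500, -9.2500
Σ(z_t−z̄)(z_{t+1}−z̄) = (33.0625) + (15.8125) + (-0.6875) + (-0.1875) + (-0.9375) + (5.3125) + (39.3125) = 91.6875
Denominator Σ(z_t−z̄)² = 179.5000
r_1 = 91.6875 / 179.5000 = 0.511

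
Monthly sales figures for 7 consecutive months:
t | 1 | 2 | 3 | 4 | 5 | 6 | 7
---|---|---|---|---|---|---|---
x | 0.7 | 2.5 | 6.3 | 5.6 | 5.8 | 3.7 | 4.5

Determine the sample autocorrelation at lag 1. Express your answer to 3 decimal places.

Mean x̄ = (0.7 + 2.5 + 6.3 + 5.6 + 5.8 + 3.7 + 4.5)/7 = 4.1571
Deviations from mean: -3.4571, -1.6571, 2.1429, 1.4429, 1.6429, -0.4571, 0.3429
Σ(x_t−x̄)(x_{t+1}−x̄) = (5.7290) + (-3.5510) + (3.0918) + (2.3704) + (-0.7510) + (-0.1567) = 6.7324
Denominator Σ(x_t−x̄)² = 24.3971
r_1 = 6.7324 / 24.3971 = 0.276

0.276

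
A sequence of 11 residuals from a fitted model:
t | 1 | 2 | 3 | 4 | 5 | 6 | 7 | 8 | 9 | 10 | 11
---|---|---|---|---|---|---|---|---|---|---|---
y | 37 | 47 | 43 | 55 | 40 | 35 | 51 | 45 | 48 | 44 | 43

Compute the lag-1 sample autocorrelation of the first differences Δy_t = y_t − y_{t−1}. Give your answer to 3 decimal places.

First differences Δy: 10, -4, 12, -15, -5, 16, -6, 3, -4, -1
Mean of differences = 0.6000
Numerator Σ(Δy_t−Δȳ)(Δy_{t+1}−Δȳ) = -393.5600
Denominator Σ(Δy_t−Δȳ)² = 824.4000
r_1(Δy) = -393.5600 / 824.4000 = -0.477

-0.477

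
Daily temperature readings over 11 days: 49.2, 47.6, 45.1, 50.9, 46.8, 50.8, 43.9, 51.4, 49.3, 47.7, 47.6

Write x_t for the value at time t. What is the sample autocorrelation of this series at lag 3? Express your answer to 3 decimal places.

Mean x̄ = (49.2 + 47.6 + 45.1 + 50.9 + 46.8 + 50.8 + 43.9 + 51.4 + 49.3 + 47.7 + 47.6)/11 = 48.2091
Numerator Σ_{t=1}^{8}(x_t−x̄)(x_{t+3}−x̄) = -17.5457
Denominator Σ(x_t−x̄)² = 57.5291
r_3 = -17.5457 / 57.5291 = -0.305

-0.305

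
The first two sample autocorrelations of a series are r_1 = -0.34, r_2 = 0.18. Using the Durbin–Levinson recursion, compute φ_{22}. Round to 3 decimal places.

0.073

φ_{22} = (r_2 − r_1²) / (1 − r_1²)
r_1² = (-0.34)² = 0.1156
Numerator = 0.18 − 0.1156 = 0.0644; denominator = 1 − 0.1156 = 0.8844
φ_{22} = 0.0644 / 0.8844 = 0.073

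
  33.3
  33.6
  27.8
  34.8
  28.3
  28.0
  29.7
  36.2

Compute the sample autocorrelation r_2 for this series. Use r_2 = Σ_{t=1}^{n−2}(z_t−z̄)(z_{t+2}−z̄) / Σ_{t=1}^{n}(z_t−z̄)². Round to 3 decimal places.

Mean z̄ = (33.3 + 33.6 + 27.8 + 34.8 + 28.3 + 28.0 + 29.7 + 36.2)/8 = 31.4625
Deviations from mean: 1.8375, 2.1375, -3.6625, 3.3375, -3.1625, -3.4625, -1.7625, 4.7375
Numerator Σ_{t=1}^{6}(z_t−z̄)(z_{t+2}−z̄) = -10.3991
Denominator Σ(z_t−z̄)² = 80.0388
r_2 = -10.3991 / 80.0388 = -0.130

-0.130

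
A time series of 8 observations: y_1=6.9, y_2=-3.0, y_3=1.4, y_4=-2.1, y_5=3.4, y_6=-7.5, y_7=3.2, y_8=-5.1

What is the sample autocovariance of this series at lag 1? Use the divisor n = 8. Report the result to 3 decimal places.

Mean ȳ = (6.9 − 3.0 + 1.4 − 2.1 + 3.4 − 7.5 + 3.2 − 5.1)/8 = -0.3500
Deviations: 7.2500, -2.6500, 1.7500, -1.7500, 3.7500, -7.1500, 3.5500, -4.7500
Σ_{t=1}^{7}(y_t−ȳ)(y_{t+1}−ȳ) = -102.5325
γ_1 = -102.5325 / 8 = -12.817

-12.817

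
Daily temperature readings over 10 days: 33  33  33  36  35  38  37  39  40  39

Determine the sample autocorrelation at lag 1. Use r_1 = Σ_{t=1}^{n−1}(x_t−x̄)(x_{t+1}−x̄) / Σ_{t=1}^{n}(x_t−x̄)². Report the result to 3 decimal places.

0.666

Mean x̄ = (33 + 33 + 33 + 36 + 35 + 38 + 37 + 39 + 40 + 39)/10 = 36.3000
Numerator Σ_{t=1}^{9}(x_t−x̄)(x_{t+1}−x̄) = 44.0100
Denominator Σ(x_t−x̄)² = 66.1000
r_1 = 44.0100 / 66.1000 = 0.666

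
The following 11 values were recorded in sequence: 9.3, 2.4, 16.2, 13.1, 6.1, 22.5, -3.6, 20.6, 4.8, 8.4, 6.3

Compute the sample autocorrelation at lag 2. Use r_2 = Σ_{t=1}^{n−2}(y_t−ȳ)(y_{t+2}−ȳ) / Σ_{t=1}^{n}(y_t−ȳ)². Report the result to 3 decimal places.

Mean ȳ = (9.3 + 2.4 + 16.2 + 13.1 + 6.1 + 22.5 − 3.6 + 20.6 + 4.8 + 8.4 + 6.3)/11 = 9.6455
Numerator Σ_{t=1}^{9}(y_t−ȳ)(y_{t+2}−ȳ) = 248.3977
Denominator Σ(y_t−ȳ)² = 616.9873
r_2 = 248.3977 / 616.9873 = 0.403

0.403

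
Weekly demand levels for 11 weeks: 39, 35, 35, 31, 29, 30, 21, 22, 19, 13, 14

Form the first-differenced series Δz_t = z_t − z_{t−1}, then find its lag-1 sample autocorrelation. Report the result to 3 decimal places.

-0.627

First differences Δz: -4, 0, -4, -2, 1, -9, 1, -3, -6, 1
Mean of differences = -2.5000
Numerator Σ(Δz_t−Δz̄)(Δz_{t+1}−Δz̄) = -64.2500
Denominator Σ(Δz_t−Δz̄)² = 102.5000
r_1(Δz) = -64.2500 / 102.5000 = -0.627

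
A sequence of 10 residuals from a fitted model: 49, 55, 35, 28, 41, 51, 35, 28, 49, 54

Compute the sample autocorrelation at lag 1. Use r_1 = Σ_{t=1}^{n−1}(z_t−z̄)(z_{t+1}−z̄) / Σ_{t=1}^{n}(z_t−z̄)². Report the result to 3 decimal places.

0.133

Mean z̄ = (49 + 55 + 35 + 28 + 41 + 51 + 35 + 28 + 49 + 54)/10 = 42.5000
Numerator Σ_{t=1}^{9}(z_t−z̄)(z_{t+1}−z̄) = 130.7500
Denominator Σ(z_t−z̄)² = 980.5000
r_1 = 130.7500 / 980.5000 = 0.133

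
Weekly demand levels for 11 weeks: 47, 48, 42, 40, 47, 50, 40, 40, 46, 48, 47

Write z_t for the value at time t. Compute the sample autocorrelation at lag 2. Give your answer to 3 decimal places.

-0.750

Mean z̄ = (47 + 48 + 42 + 40 + 47 + 50 + 40 + 40 + 46 + 48 + 47)/11 = 45.0000
Numerator Σ_{t=1}^{9}(z_t−z̄)(z_{t+2}−z̄) = -105.0000
Denominator Σ(z_t−z̄)² = 140.0000
r_2 = -105.0000 / 140.0000 = -0.750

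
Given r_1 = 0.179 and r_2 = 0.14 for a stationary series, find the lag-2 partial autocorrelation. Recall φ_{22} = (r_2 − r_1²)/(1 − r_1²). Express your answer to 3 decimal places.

φ_{22} = (r_2 − r_1²) / (1 − r_1²)
r_1² = (0.179)² = 0.032041
Numerator = 0.14 − 0.0320 = 0.1080; denominator = 1 − 0.0320 = 0.9680
φ_{22} = 0.1080 / 0.9680 = 0.112

0.112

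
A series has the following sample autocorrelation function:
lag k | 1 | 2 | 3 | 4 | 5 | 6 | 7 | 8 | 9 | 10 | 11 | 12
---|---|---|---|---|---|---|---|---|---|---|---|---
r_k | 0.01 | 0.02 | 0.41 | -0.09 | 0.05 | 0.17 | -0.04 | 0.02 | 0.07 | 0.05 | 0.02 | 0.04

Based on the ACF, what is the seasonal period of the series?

3

The largest autocorrelation is r_3 = 0.41, with a weaker echo at lag 6 (0.17); the remaining lags stay at or below 0.07.
The dominant spike at lag 3 indicates a seasonal period of 3.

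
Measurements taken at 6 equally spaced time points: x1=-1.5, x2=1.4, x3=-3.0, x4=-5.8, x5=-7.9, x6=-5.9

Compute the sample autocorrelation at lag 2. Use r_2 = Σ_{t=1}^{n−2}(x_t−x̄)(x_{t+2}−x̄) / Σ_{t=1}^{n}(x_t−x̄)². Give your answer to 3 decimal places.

Mean x̄ = (-1.5 + 1.4 − 3.0 − 5.8 − 7.9 − 5.9)/6 = -3.7833
Σ(x_t−x̄)(x_{t+2}−x̄) = (1.7886) + (-10.4531) + (-3.2247) + (4.2686) = -7.6206
Denominator Σ(x_t−x̄)² = 58.1883
r_2 = -7.6206 / 58.1883 = -0.131

-0.131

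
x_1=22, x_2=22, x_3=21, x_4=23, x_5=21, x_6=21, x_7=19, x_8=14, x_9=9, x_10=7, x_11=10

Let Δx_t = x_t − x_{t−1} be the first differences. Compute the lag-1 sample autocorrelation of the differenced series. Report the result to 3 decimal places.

First differences Δx: 0, -1, 2, -2, 0, -2, -5, -5, -2, 3
Mean of differences = -1.2000
Numerator Σ(Δx_t−Δx̄)(Δx_{t+1}−Δx̄) = 13.5600
Denominator Σ(Δx_t−Δx̄)² = 61.6000
r_1(Δx) = 13.5600 / 61.6000 = 0.220

0.220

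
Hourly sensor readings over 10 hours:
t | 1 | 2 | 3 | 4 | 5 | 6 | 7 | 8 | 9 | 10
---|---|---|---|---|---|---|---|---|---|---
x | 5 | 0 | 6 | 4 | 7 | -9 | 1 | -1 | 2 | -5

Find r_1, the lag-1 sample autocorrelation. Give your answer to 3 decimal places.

Mean x̄ = (5 + 0 + 6 + 4 + 7 − 9 + 1 − 1 + 2 − 5)/10 = 1.0000
Numerator Σ_{t=1}^{9}(x_t−x̄)(x_{t+1}−x̄) = -44.0000
Denominator Σ(x_t−x̄)² = 228.0000
r_1 = -44.0000 / 228.0000 = -0.193

-0.193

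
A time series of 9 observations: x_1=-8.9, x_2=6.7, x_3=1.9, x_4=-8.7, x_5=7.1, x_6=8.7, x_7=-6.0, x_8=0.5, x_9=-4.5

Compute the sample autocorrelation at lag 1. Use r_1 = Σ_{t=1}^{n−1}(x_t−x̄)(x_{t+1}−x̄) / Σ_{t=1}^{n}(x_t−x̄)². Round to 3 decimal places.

Mean x̄ = (-8.9 + 6.7 + 1.9 − 8.7 + 7.1 + 8.7 − 6.0 + 0.5 − 4.5)/9 = -0.3556
Numerator Σ_{t=1}^{8}(x_t−x̄)(x_{t+1}−x̄) = -117.3798
Denominator Σ(x_t−x̄)² = 384.8622
r_1 = -117.3798 / 384.8622 = -0.305

-0.305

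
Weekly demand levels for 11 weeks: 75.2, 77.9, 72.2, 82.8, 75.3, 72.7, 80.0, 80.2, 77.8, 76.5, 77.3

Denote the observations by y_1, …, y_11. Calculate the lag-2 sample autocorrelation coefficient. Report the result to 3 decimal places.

-0.205

Mean ȳ = (75.2 + 77.9 + 72.2 + 82.8 + 75.3 + 72.7 + 80.0 + 80.2 + 77.8 + 76.5 + 77.3)/11 = 77.0818
Numerator Σ_{t=1}^{9}(y_t−ȳ)(y_{t+2}−ȳ) = -20.9170
Denominator Σ(y_t−ȳ)² = 102.2564
r_2 = -20.9170 / 102.2564 = -0.205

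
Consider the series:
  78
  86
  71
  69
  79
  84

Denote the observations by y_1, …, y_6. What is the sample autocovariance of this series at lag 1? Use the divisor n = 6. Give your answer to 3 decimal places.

0.468

Mean ȳ = (78 + 86 + 71 + 69 + 79 + 84)/6 = 77.8333
Deviations: 0.1667, 8.1667, -6.8333, -8.8333, 1.1667, 6.1667
Σ_{t=1}^{5}(y_t−ȳ)(y_{t+1}−ȳ) = 2.8056
γ_1 = 2.8056 / 6 = 0.468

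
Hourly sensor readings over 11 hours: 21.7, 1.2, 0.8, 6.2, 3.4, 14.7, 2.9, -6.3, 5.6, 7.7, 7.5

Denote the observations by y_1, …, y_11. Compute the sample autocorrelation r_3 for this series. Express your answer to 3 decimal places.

Mean ȳ = (21.7 + 1.2 + 0.8 + 6.2 + 3.4 + 14.7 + 2.9 − 6.3 + 5.6 + 7.7 + 7.5)/11 = 5.9455
Numerator Σ_{t=1}^{8}(y_t−ȳ)(y_{t+3}−ȳ) = -25.9653
Denominator Σ(y_t−ȳ)² = 545.2273
r_3 = -25.9653 / 545.2273 = -0.048

-0.048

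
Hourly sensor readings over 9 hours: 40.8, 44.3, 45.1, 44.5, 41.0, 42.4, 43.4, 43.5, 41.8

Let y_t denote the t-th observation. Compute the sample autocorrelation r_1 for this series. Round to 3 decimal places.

Mean ȳ = (40.8 + 44.3 + 45.1 + 44.5 + 41.0 + 42.4 + 43.4 + 43.5 + 41.8)/9 = 42.9778
Numerator Σ_{t=1}^{8}(y_t−ȳ)(y_{t+1}−ȳ) = 0.6506
Denominator Σ(y_t−ȳ)² = 19.3956
r_1 = 0.6506 / 19.3956 = 0.034

0.034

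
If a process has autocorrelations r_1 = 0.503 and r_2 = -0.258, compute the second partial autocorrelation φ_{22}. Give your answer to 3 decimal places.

-0.684

φ_{22} = (r_2 − r_1²) / (1 − r_1²)
r_1² = (0.503)² = 0.253009
Numerator = -0.258 − 0.2530 = -0.5110; denominator = 1 − 0.2530 = 0.7470
φ_{22} = -0.5110 / 0.7470 = -0.684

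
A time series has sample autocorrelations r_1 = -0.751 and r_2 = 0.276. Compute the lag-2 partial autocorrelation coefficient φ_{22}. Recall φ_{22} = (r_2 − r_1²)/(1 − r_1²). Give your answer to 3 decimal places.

-0.661

φ_{22} = (r_2 − r_1²) / (1 − r_1²)
r_1² = (-0.751)² = 0.564001
Numerator = 0.276 − 0.5640 = -0.2880; denominator = 1 − 0.5640 = 0.4360
φ_{22} = -0.2880 / 0.4360 = -0.661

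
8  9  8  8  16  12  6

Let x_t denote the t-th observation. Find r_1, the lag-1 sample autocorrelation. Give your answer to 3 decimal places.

Mean x̄ = (8 + 9 + 8 + 8 + 16 + 12 + 6)/7 = 9.5714
Deviations from mean: -1.5714, -0.5714, -1.5714, -1.5714, 6.4286, 2.4286, -3.5714
Σ(x_t−x̄)(x_{t+1}−x̄) = (0.8980) + (0.8980) + (2.4694) + (-10.1020) + (15.6122) + (-8.6735) = 1.1020
Denominator Σ(x_t−x̄)² = 67.7143
r_1 = 1.1020 / 67.7143 = 0.016

0.016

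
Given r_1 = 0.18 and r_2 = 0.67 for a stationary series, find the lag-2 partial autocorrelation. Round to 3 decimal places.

φ_{22} = (r_2 − r_1²) / (1 − r_1²)
r_1² = (0.18)² = 0.0324
Numerator = 0.67 − 0.0324 = 0.6376; denominator = 1 − 0.0324 = 0.9676
φ_{22} = 0.6376 / 0.9676 = 0.659

0.659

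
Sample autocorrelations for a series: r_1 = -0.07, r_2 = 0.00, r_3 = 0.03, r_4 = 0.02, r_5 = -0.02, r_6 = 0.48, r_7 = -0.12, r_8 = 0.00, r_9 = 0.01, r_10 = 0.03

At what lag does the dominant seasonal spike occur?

6

The largest autocorrelation is r_6 = 0.48; the remaining lags stay at or below 0.03.
The dominant spike at lag 6 indicates a seasonal period of 6.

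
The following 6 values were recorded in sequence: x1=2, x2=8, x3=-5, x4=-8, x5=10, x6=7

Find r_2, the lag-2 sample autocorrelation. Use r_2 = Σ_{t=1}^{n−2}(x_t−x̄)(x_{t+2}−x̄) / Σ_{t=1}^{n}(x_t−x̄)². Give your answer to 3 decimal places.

Mean x̄ = (2 + 8 − 5 − 8 + 10 + 7)/6 = 2.3333
Deviations from mean: -0.3333, 5.6667, -7.3333, -10.3333, 7.6667, 4.6667
Numerator Σ_{t=1}^{4}(x_t−x̄)(x_{t+2}−x̄) = -160.5556
Denominator Σ(x_t−x̄)² = 273.3333
r_2 = -160.5556 / 273.3333 = -0.587

-0.587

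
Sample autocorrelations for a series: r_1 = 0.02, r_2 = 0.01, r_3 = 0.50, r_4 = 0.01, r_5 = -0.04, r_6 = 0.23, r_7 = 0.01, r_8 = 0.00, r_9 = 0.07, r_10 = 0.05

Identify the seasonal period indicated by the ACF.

The largest autocorrelation is r_3 = 0.50, with a weaker echo at lag 6 (0.23); the remaining lags stay at or below 0.07.
The dominant spike at lag 3 indicates a seasonal period of 3.

3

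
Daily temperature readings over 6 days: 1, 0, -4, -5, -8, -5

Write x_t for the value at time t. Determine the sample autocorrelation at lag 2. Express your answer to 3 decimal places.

Mean x̄ = (1 + 0 − 4 − 5 − 8 − 5)/6 = -3.5000
Deviations from mean: 4.5000, 3.5000, -0.5000, -1.5000, -4.5000, -1.5000
Numerator Σ_{t=1}^{4}(x_t−x̄)(x_{t+2}−x̄) = -3.0000
Denominator Σ(x_t−x̄)² = 57.5000
r_2 = -3.0000 / 57.5000 = -0.052

-0.052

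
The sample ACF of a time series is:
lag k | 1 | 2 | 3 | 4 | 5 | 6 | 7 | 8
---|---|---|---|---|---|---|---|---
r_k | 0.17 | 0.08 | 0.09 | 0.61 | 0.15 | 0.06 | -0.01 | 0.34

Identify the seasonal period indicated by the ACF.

The largest autocorrelation is r_4 = 0.61, with a weaker echo at lag 8 (0.34); the remaining lags stay at or below 0.17.
The dominant spike at lag 4 indicates a seasonal period of 4.

4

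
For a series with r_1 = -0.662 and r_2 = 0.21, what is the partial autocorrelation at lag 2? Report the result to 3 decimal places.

-0.406

φ_{22} = (r_2 − r_1²) / (1 − r_1²)
r_1² = (-0.662)² = 0.438244
Numerator = 0.21 − 0.4382 = -0.2282; denominator = 1 − 0.4382 = 0.5618
φ_{22} = -0.2282 / 0.5618 = -0.406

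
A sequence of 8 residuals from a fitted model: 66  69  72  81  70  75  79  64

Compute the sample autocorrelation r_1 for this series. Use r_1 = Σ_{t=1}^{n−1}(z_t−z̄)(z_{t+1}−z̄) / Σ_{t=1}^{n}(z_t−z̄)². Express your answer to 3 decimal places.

-0.163

Mean z̄ = (66 + 69 + 72 + 81 + 70 + 75 + 79 + 64)/8 = 72.0000
Σ(z_t−z̄)(z_{t+1}−z̄) = (18.0000) + (0.0000) + (0.0000) + (-18.0000) + (-6.0000) + (21.0000) + (-56.0000) = -41.0000
Denominator Σ(z_t−z̄)² = 252.0000
r_1 = -41.0000 / 252.0000 = -0.163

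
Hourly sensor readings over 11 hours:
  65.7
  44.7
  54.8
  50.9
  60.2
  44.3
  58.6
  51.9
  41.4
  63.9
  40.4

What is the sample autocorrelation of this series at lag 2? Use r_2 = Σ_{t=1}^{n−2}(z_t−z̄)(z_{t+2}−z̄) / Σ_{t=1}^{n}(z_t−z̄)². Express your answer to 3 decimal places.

0.229

Mean z̄ = (65.7 + 44.7 + 54.8 + 50.9 + 60.2 + 44.3 + 58.6 + 51.9 + 41.4 + 63.9 + 40.4)/11 = 52.4364
Numerator Σ_{t=1}^{9}(z_t−z̄)(z_{t+2}−z̄) = 184.9683
Denominator Σ(z_t−z̄)² = 806.5655
r_2 = 184.9683 / 806.5655 = 0.229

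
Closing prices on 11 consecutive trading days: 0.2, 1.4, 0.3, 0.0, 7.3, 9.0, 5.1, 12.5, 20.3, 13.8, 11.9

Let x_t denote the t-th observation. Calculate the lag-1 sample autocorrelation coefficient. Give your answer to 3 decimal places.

0.661

Mean x̄ = (0.2 + 1.4 + 0.3 + 0.0 + 7.3 + 9.0 + 5.1 + 12.5 + 20.3 + 13.8 + 11.9)/11 = 7.4364
Numerator Σ_{t=1}^{10}(x_t−x̄)(x_{t+1}−x̄) = 300.5460
Denominator Σ(x_t−x̄)² = 454.4855
r_1 = 300.5460 / 454.4855 = 0.661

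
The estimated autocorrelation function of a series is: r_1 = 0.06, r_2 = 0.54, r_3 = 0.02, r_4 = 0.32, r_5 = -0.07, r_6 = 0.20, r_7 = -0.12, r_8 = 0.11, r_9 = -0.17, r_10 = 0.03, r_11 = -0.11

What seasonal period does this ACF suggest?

The largest autocorrelation is r_2 = 0.54, with weaker echoes at lags 4 (0.32) and 6 (0.20); the remaining lags stay at or below 0.11.
The dominant spike at lag 2 indicates a seasonal period of 2.

2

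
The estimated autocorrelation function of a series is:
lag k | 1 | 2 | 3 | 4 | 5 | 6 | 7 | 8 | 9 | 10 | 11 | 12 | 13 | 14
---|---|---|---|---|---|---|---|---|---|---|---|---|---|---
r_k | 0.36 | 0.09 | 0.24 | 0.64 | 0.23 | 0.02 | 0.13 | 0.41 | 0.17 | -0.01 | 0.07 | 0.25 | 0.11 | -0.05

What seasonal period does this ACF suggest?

The largest autocorrelation is r_4 = 0.64, with a weaker echo at lag 8 (0.41); the remaining lags stay at or below 0.36. The elevated value at lag 1 (0.36), dropping to 0.09 at lag 2, reflects decaying short-term dependence rather than seasonality.
The dominant spike at lag 4 indicates a seasonal period of 4.

4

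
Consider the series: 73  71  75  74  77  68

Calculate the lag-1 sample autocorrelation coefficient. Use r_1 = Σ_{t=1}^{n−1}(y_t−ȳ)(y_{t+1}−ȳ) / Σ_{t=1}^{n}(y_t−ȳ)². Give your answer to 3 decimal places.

Mean ȳ = (73 + 71 + 75 + 74 + 77 + 68)/6 = 73.0000
Deviations from mean: 0.0000, -2.0000, 2.0000, 1.0000, 4.0000, -5.0000
Σ(y_t−ȳ)(y_{t+1}−ȳ) = (0.0000) + (-4.0000) + (2.0000) + (4.0000) + (-20.0000) = -18.0000
Denominator Σ(y_t−ȳ)² = 50.0000
r_1 = -18.0000 / 50.0000 = -0.360

-0.360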